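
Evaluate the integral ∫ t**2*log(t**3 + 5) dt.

t**3*log(t**3 + 5)/3 - t**3/3 + 5*log(t**3 + 5)/3 + C

Let u = t**3 + 5, so du = (3*t**2) dt.
The integral becomes (1/3)·∫ log(u) du; integrate by parts with u′=log(u), dv′=du.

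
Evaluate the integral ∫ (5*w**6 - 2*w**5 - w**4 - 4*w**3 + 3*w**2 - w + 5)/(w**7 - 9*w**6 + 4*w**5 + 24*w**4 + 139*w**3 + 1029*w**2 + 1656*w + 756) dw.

551003*log(w - 7)/33408 - 43135*log(w - 6)/3528 - 18231*log(w + 1)/156800 + 419*log(w + 2)/936 + 136381*log(w**2 + 9)/678600 + 186833*atan(w/3)/339300 - 19/(560*w + 560) + C

Factor the denominator: (w - 7)*(w - 6)*(w + 1)**2*(w + 2)*(w**2 + 9).
Partial-fraction decomposition: (136381*w + 560499)/(339300*(w**2 + 9)) + 419/(936*(w + 2)) - 18231/(156800*(w + 1)) + 19/(560*(w + 1)**2) - 43135/(3528*(w - 6)) + 551003/(33408*(w - 7)).
Integrate each term; A/(w−a) gives A·log|w−a|; the (Bw+D)/(w²+p²) term gives a log and an atan.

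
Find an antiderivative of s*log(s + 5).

s**2*log(s + 5)/2 - s**2/4 + 5*s/2 - 25*log(s + 5)/2 + C

Use integration by parts with u = log(s + 5), dv = s ds.
Then du = 1/(s + 5) ds and v = s**2/2.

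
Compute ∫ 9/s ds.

9*log(s) + C

Let u = s**3, so du = (3*s**2) ds.
Rewriting, the integral becomes 3·∫ 1/u du = 3·log(u).
Substituting back, u = s**3.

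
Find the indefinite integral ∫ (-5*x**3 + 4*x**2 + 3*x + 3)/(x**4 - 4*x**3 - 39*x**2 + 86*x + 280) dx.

-1495*log(x - 7)/324 + 241*log(x - 4)/162 + 53*log(x + 2)/162 - 713*log(x + 5)/324 + C

Factor the denominator: (x - 7)*(x - 4)*(x + 2)*(x + 5).
Partial-fraction decomposition: -713/(324*(x + 5)) + 53/(162*(x + 2)) + 241/(162*(x - 4)) - 1495/(324*(x - 7)).
Integrate each term: A/(x−a) contributes A·log|x−a|.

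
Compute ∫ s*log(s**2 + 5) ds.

Let u = s**2 + 5, so du = (2*s) ds.
The integral becomes (1/2)·∫ log(u) du; integrate by parts with u′=log(u), dv′=du.

s**2*log(s**2 + 5)/2 - s**2/2 + 5*log(s**2 + 5)/2 + C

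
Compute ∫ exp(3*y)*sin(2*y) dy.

3*exp(3*y)*sin(2*y)/13 - 2*exp(3*y)*cos(2*y)/13 + C

Let I denote the integral. Integrate by parts with u = sin(2*y), dv = exp(3*y) dy, so v = exp(3*y)/3: I = exp(3*y)*sin(2*y)/3 − (2/3)·∫ exp(3*y)*cos(2*y) dy.
Apply parts again with u = cos(2*y), dv = exp(3*y) dy: ∫ exp(3*y)*cos(2*y) dy = exp(3*y)*cos(2*y)/3 + (2/3)·I. Substituting back brings back I: I = exp(3*y)*sin(2*y)/3 - 2*exp(3*y)*cos(2*y)/9 − (4/9)·I.
Solving for I: (1 + 4/9)·I equals the remaining terms, so I = (9/13)·(exp(3*y)*sin(2*y)/3 - 2*exp(3*y)*cos(2*y)/9).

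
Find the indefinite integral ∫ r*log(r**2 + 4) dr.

r**2*log(r**2 + 4)/2 - r**2/2 + 2*log(r**2 + 4) + C

Let u = r**2 + 4, so du = (2*r) dr.
The integral becomes (1/2)·∫ log(u) du; integrate by parts with u′=log(u), dv′=du.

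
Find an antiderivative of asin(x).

x*asin(x) + sqrt(-x**2 + 1) + C

Use integration by parts with u = arcsin(x), dv = dx.
Then du = 1/sqrt(-x**2 + 1) dx.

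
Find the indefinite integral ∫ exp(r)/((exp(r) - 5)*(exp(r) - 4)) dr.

Let u = e^r, du = e^r dr.
The integral becomes ∫ du/((u-5)(u-4)); decompose into partial fractions.

log(exp(r) - 5) - log(exp(r) - 4) + C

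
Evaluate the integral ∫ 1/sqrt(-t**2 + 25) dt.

Substitute t = 5·sin(θ), so dt = 5·cos(θ) dθ and the radical becomes sqrt(-t**2 + 25) = 5·cos(θ) by the Pythagorean identity.
Integrate the resulting trig expression in θ, then back-substitute θ = asin(t/5), sin(θ) = t/5, cos(θ) = sqrt(-t**2 + 25)/5 (absorbing any constant into C).

asin(t/5) + C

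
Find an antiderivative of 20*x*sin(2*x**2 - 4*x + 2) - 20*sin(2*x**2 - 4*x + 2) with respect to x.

-5*cos(2*x**2 - 4*x + 2) + C

Let u = 2*x**2 - 4*x + 2, so du = (4*x - 4) dx.
Rewriting, the integral becomes 5·∫ sin(u) du = 5·-cos(u).
Substituting back, u = 2*x**2 - 4*x + 2.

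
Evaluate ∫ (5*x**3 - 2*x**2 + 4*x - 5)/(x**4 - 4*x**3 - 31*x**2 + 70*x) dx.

Factor the denominator: x*(x - 7)*(x - 2)*(x + 5).
Partial-fraction decomposition: 5/(3*(x + 5)) - 1/(2*(x - 2)) + 82/(21*(x - 7)) - 1/(14*x).
Integrate each term: A/(x−a) contributes A·log|x−a|.

-log(x)/14 + 82*log(x - 7)/21 - log(x - 2)/2 + 5*log(x + 5)/3 + C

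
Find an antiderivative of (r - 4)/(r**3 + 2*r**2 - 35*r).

4*log(r)/35 + log(r - 5)/60 - 11*log(r + 7)/84 + C

Factor the denominator: r*(r - 5)*(r + 7).
Partial-fraction decomposition: -11/(84*(r + 7)) + 1/(60*(r - 5)) + 4/(35*r).
Integrate each term: A/(r−a) contributes A·log|r−a|.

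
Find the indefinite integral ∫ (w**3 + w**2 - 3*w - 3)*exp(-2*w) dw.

Use integration by parts with u = w**3 + w**2 - 3*w - 3, dv = exp(-2*w) dw, so v = -exp(-2*w)/2.
Apply parts 3 times (tabular method): alternate signs, differentiate u down to 0, integrate dv up.

(-4*w**3 - 10*w**2 + 2*w + 13)*exp(-2*w)/8 + C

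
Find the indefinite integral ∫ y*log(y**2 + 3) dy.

Let u = y**2 + 3, so du = (2*y) dy.
The integral becomes (1/2)·∫ log(u) du; integrate by parts with u′=log(u), dv′=du.

y**2*log(y**2 + 3)/2 - y**2/2 + 3*log(y**2 + 3)/2 + C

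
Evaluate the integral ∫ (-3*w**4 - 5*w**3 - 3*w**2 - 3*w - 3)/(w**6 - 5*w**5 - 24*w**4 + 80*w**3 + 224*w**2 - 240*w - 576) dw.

Factor the denominator: (w - 6)*(w - 4)*(w - 2)*(w + 2)**2*(w + 3).
Partial-fraction decomposition: 43/(105*(w + 3)) - 1267/(4608*(w + 2)) + 17/(192*(w + 2)**2) - 109/(640*(w - 2)) + 1151/(1008*(w - 4)) - 1699/(1536*(w - 6)).
Integrate each term; A/(w−a) gives A·log|w−a|; A/(w−a)² gives −A/(w−a).

-1699*log(w - 6)/1536 + 1151*log(w - 4)/1008 - 109*log(w - 2)/640 - 1267*log(w + 2)/4608 + 43*log(w + 3)/105 - 17/(192*w + 384) + C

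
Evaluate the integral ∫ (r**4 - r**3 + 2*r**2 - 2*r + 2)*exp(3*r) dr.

Use integration by parts with u = r**4 - r**3 + 2*r**2 - 2*r + 2, dv = exp(3*r) dr, so v = exp(3*r)/3.
Apply parts 4 times (tabular method): alternate signs, differentiate u down to 0, integrate dv up.

(27*r**4 - 63*r**3 + 117*r**2 - 132*r + 98)*exp(3*r)/81 + C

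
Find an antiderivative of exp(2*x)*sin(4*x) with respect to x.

Let I denote the integral. Integrate by parts with u = sin(4*x), dv = exp(2*x) dx, so v = exp(2*x)/2: I = exp(2*x)*sin(4*x)/2 − 2·∫ exp(2*x)*cos(4*x) dx.
Apply parts again with u = cos(4*x), dv = exp(2*x) dx: ∫ exp(2*x)*cos(4*x) dx = exp(2*x)*cos(4*x)/2 + 2·I. Substituting back brings back I: I = exp(2*x)*sin(4*x)/2 - exp(2*x)*cos(4*x) − 4·I.
Solving for I: (1 + 4)·I equals the remaining terms, so I = (1/5)·(exp(2*x)*sin(4*x)/2 - exp(2*x)*cos(4*x)).

exp(2*x)*sin(4*x)/10 - exp(2*x)*cos(4*x)/5 + C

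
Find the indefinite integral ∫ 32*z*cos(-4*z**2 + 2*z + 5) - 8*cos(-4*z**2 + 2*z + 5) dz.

Let u = 4*z**2 - 2*z - 5, so du = (8*z - 2) dz.
Rewriting, the integral becomes 4·∫ cos(u) du = 4·sin(u).
Substituting back, u = 4*z**2 - 2*z - 5.

-4*sin(-4*z**2 + 2*z + 5) + C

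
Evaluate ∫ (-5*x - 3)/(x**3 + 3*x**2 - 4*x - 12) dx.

Factor the denominator: (x - 2)*(x + 2)*(x + 3).
Partial-fraction decomposition: 12/(5*(x + 3)) - 7/(4*(x + 2)) - 13/(20*(x - 2)).
Integrate each term: A/(x−a) contributes A·log|x−a|.

-13*log(x - 2)/20 - 7*log(x + 2)/4 + 12*log(x + 3)/5 + C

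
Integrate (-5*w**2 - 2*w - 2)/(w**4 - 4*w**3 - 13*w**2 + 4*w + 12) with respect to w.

-97*log(w - 6)/140 + 3*log(w - 1)/10 - 5*log(w + 1)/14 + 3*log(w + 2)/4 + C

Factor the denominator: (w - 6)*(w - 1)*(w + 1)*(w + 2).
Partial-fraction decomposition: 3/(4*(w + 2)) - 5/(14*(w + 1)) + 3/(10*(w - 1)) - 97/(140*(w - 6)).
Integrate each term: A/(w−a) contributes A·log|w−a|.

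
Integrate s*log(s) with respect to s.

Use integration by parts with u = log(s), dv = s ds.
Then du = 1/s ds and v = s**2/2.

s**2*log(s)/2 - s**2/4 + C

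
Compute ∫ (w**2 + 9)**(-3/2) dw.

Substitute w = 3·tan(θ), so dw = 3·sec(θ)^2 dθ and the radical becomes sqrt(w**2 + 9) = 3·sec(θ) by the Pythagorean identity.
Integrate the resulting trig expression in θ, then back-substitute tan(θ) = w/3, sec(θ) = sqrt(w**2 + 9)/3 (absorbing any constant into C).

w/(9*sqrt(w**2 + 9)) + C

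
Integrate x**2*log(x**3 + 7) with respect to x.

x**3*log(x**3 + 7)/3 - x**3/3 + 7*log(x**3 + 7)/3 + C

Let u = x**3 + 7, so du = (3*x**2) dx.
The integral becomes (1/3)·∫ log(u) du; integrate by parts with u′=log(u), dv′=du.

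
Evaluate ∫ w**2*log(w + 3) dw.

Use integration by parts with u = log(w + 3), dv = w**2 dw.
Then du = 1/(w + 3) dw and v = w**3/3.

w**3*log(w + 3)/3 - w**3/9 + w**2/2 - 3*w + 9*log(w + 3) + C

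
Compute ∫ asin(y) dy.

Use integration by parts with u = arcsin(y), dv = dy.
Then du = 1/sqrt(-y**2 + 1) dy.

y*asin(y) + sqrt(-y**2 + 1) + C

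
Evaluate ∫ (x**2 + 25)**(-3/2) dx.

x/(25*sqrt(x**2 + 25)) + C

Substitute x = 5·tan(θ), so dx = 5·sec(θ)^2 dθ and the radical becomes sqrt(x**2 + 25) = 5·sec(θ) by the Pythagorean identity.
Integrate the resulting trig expression in θ, then back-substitute tan(θ) = x/5, sec(θ) = sqrt(x**2 + 25)/5 (absorbing any constant into C).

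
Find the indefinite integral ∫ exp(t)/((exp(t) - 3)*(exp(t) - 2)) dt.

log(exp(t) - 3) - log(exp(t) - 2) + C

Let u = e^t, du = e^t dt.
The integral becomes ∫ du/((u-2)(u-3)); decompose into partial fractions.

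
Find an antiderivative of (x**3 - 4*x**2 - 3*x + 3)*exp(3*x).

(9*x**3 - 45*x**2 + 3*x + 26)*exp(3*x)/27 + C

Use integration by parts with u = x**3 - 4*x**2 - 3*x + 3, dv = exp(3*x) dx, so v = exp(3*x)/3.
Apply parts 3 times (tabular method): alternate signs, differentiate u down to 0, integrate dv up.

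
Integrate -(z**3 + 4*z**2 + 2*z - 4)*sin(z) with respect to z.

z**3*cos(z) - 3*z**2*sin(z) + 4*z**2*cos(z) - 8*z*sin(z) - 4*z*cos(z) + 4*sin(z) - 12*cos(z) + C

Use integration by parts with u = z**3 + 4*z**2 + 2*z - 4, dv = -sin(z) dz, so v = cos(z).
Apply parts 3 times (tabular method): alternate signs, differentiate u down to 0, integrate dv up.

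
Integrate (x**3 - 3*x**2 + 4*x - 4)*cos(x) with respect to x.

x**3*sin(x) - 3*x**2*sin(x) + 3*x**2*cos(x) - 2*x*sin(x) - 6*x*cos(x) + 2*sin(x) - 2*cos(x) + C

Use integration by parts with u = x**3 - 3*x**2 + 4*x - 4, dv = cos(x) dx, so v = sin(x).
Apply parts 3 times (tabular method): alternate signs, differentiate u down to 0, integrate dv up.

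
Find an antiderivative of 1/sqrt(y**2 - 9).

Substitute y = 3·sec(θ), so dy = 3·sec(θ)*tan(θ) dθ and the radical becomes sqrt(y**2 - 9) = 3·tan(θ) by the Pythagorean identity.
Integrate the resulting trig expression in θ, then back-substitute sec(θ) = y/3, tan(θ) = sqrt(y**2 - 9)/3 (absorbing any constant into C).

log(y + sqrt(y**2 - 9)) + C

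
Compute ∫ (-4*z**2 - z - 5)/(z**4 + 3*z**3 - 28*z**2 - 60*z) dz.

Factor the denominator: z*(z - 5)*(z + 2)*(z + 6).
Partial-fraction decomposition: 13/(24*(z + 6)) - 19/(56*(z + 2)) - 2/(7*(z - 5)) + 1/(12*z).
Integrate each term: A/(z−a) contributes A·log|z−a|.

log(z)/12 - 2*log(z - 5)/7 - 19*log(z + 2)/56 + 13*log(z + 6)/24 + C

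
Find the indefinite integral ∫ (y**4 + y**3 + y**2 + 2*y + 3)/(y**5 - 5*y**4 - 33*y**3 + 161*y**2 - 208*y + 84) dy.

Factor the denominator: (y - 7)*(y - 2)*(y - 1)**2*(y + 6).
Partial-fraction decomposition: 1107/(5096*(y + 6)) + 403/(882*(y - 1)) + 4/(21*(y - 1)**2) - 7/(8*(y - 2)) + 281/(234*(y - 7)).
Integrate each term; A/(y−a) gives A·log|y−a|; A/(y−a)² gives −A/(y−a).

281*log(y - 7)/234 - 7*log(y - 2)/8 + 403*log(y - 1)/882 + 1107*log(y + 6)/5096 - 4/(21*y - 21) + C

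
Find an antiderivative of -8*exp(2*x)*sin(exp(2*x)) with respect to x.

4*cos(exp(2*x)) + C

Let u = exp(2*x), so du = (2*exp(2*x)) dx.
Rewriting, the integral becomes -4·∫ sin(u) du = -4·-cos(u).
Substituting back, u = exp(2*x).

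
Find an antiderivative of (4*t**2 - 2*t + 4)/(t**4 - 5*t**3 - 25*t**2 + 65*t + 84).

93*log(t - 7)/176 - 17*log(t - 3)/56 + 5*log(t + 1)/48 - 76*log(t + 4)/231 + C

Factor the denominator: (t - 7)*(t - 3)*(t + 1)*(t + 4).
Partial-fraction decomposition: -76/(231*(t + 4)) + 5/(48*(t + 1)) - 17/(56*(t - 3)) + 93/(176*(t - 7)).
Integrate each term: A/(t−a) contributes A·log|t−a|.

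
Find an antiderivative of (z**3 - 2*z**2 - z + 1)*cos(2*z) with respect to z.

Use integration by parts with u = z**3 - 2*z**2 - z + 1, dv = cos(2*z) dz, so v = sin(2*z)/2.
Apply parts 3 times (tabular method): alternate signs, differentiate u down to 0, integrate dv up.

z**3*sin(2*z)/2 - z**2*sin(2*z) + 3*z**2*cos(2*z)/4 - 5*z*sin(2*z)/4 - z*cos(2*z) + sin(2*z) - 5*cos(2*z)/8 + C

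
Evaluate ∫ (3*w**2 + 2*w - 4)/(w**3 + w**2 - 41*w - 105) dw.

157*log(w - 7)/120 - 17*log(w + 3)/20 + 61*log(w + 5)/24 + C

Factor the denominator: (w - 7)*(w + 3)*(w + 5).
Partial-fraction decomposition: 61/(24*(w + 5)) - 17/(20*(w + 3)) + 157/(120*(w - 7)).
Integrate each term: A/(w−a) contributes A·log|w−a|.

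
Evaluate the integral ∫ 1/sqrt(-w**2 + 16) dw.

Substitute w = 4·sin(θ), so dw = 4·cos(θ) dθ and the radical becomes sqrt(-w**2 + 16) = 4·cos(θ) by the Pythagorean identity.
Integrate the resulting trig expression in θ, then back-substitute θ = asin(w/4), sin(θ) = w/4, cos(θ) = sqrt(-w**2 + 16)/4 (absorbing any constant into C).

asin(w/4) + C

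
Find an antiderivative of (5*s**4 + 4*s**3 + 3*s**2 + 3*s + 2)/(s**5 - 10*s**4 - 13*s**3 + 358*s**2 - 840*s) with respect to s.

Factor the denominator: s*(s - 7)*(s - 5)*(s - 4)*(s + 6).
Partial-fraction decomposition: 1427/(2145*(s + 6)) + 799/(60*(s - 4)) - 3717/(110*(s - 5)) + 13547/(546*(s - 7)) - 1/(420*s).
Integrate each term: A/(s−a) contributes A·log|s−a|.

-log(s)/420 + 13547*log(s - 7)/546 - 3717*log(s - 5)/110 + 799*log(s - 4)/60 + 1427*log(s + 6)/2145 + C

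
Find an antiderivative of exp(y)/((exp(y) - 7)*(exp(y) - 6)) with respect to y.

Let u = e^y, du = e^y dy.
The integral becomes ∫ du/((u-7)(u-6)); decompose into partial fractions.

log(exp(y) - 7) - log(exp(y) - 6) + C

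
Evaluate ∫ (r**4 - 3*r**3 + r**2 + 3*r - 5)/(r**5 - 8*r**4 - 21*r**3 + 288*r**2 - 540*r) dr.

Factor the denominator: r*(r - 6)*(r - 5)*(r - 3)*(r + 6).
Partial-fraction decomposition: 1957/(7128*(r + 6)) + 13/(162*(r - 3)) - 57/(22*(r - 5)) + 697/(216*(r - 6)) + 1/(108*r).
Integrate each term: A/(r−a) contributes A·log|r−a|.

log(r)/108 + 697*log(r - 6)/216 - 57*log(r - 5)/22 + 13*log(r - 3)/162 + 1957*log(r + 6)/7128 + C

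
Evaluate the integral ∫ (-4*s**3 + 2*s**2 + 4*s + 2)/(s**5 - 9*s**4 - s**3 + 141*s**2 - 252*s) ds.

Factor the denominator: s*(s - 7)*(s - 3)**2*(s + 4).
Partial-fraction decomposition: 137/(1078*(s + 4)) + 1571/(1764*(s - 3)) + 19/(21*(s - 3)**2) - 311/(308*(s - 7)) - 1/(126*s).
Integrate each term; A/(s−a) gives A·log|s−a|; A/(s−a)² gives −A/(s−a).

-log(s)/126 - 311*log(s - 7)/308 + 1571*log(s - 3)/1764 + 137*log(s + 4)/1078 - 19/(21*s - 63) + C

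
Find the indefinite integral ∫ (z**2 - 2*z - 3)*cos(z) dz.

Use integration by parts with u = z**2 - 2*z - 3, dv = cos(z) dz, so v = sin(z).
Apply parts 2 times (tabular method): alternate signs, differentiate u down to 0, integrate dv up.

z**2*sin(z) - 2*z*sin(z) + 2*z*cos(z) - 5*sin(z) - 2*cos(z) + C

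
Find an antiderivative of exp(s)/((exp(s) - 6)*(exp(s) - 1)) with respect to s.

Let u = e^s, du = e^s ds.
The integral becomes ∫ du/((u-6)(u-1)); decompose into partial fractions.

log(exp(s) - 6)/5 - log(exp(s) - 1)/5 + C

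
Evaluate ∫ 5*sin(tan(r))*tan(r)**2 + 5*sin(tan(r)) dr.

-5*cos(tan(r)) + C

Let u = tan(r), so du = (tan(r)**2 + 1) dr.
Rewriting, the integral becomes 5·∫ sin(u) du = 5·-cos(u).
Substituting back, u = tan(r).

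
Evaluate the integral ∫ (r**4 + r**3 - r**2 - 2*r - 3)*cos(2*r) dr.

r**4*sin(2*r)/2 + r**3*sin(2*r)/2 + r**3*cos(2*r) - 2*r**2*sin(2*r) + 3*r**2*cos(2*r)/4 - 7*r*sin(2*r)/4 - 2*r*cos(2*r) - sin(2*r)/2 - 7*cos(2*r)/8 + C

Use integration by parts with u = r**4 + r**3 - r**2 - 2*r - 3, dv = cos(2*r) dr, so v = sin(2*r)/2.
Apply parts 4 times (tabular method): alternate signs, differentiate u down to 0, integrate dv up.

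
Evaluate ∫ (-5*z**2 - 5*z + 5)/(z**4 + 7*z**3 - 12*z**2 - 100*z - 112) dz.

-95*log(z - 4)/396 - 91*log(z + 2)/180 + 41*log(z + 7)/55 - 1/(6*z + 12) + C

Factor the denominator: (z - 4)*(z + 2)**2*(z + 7).
Partial-fraction decomposition: 41/(55*(z + 7)) - 91/(180*(z + 2)) + 1/(6*(z + 2)**2) - 95/(396*(z - 4)).
Integrate each term; A/(z−a) gives A·log|z−a|; A/(z−a)² gives −A/(z−a).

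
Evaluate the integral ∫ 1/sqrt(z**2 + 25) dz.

log(z + sqrt(z**2 + 25)) + C

Substitute z = 5·tan(θ), so dz = 5·sec(θ)^2 dθ and the radical becomes sqrt(z**2 + 25) = 5·sec(θ) by the Pythagorean identity.
Integrate the resulting trig expression in θ, then back-substitute tan(θ) = z/5, sec(θ) = sqrt(z**2 + 25)/5 (absorbing any constant into C).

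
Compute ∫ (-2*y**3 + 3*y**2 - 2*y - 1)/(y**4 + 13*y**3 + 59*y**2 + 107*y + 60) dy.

log(y + 1)/4 - 43*log(y + 3)/2 + 61*log(y + 4) - 167*log(y + 5)/4 + C

Factor the denominator: (y + 1)*(y + 3)*(y + 4)*(y + 5).
Partial-fraction decomposition: -167/(4*(y + 5)) + 61/(y + 4) - 43/(2*(y + 3)) + 1/(4*(y + 1)).
Integrate each term: A/(y−a) contributes A·log|y−a|.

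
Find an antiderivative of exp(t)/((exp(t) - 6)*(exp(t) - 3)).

log(exp(t) - 6)/3 - log(exp(t) - 3)/3 + C

Let u = e^t, du = e^t dt.
The integral becomes ∫ du/((u-3)(u-6)); decompose into partial fractions.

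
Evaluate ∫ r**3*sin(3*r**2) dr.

-r**2*cos(3*r**2)/6 + sin(3*r**2)/18 + C

Let u = r², du = 2r dr; rewrite as (1/2)∫ u^1·sin(3u) du.
Now integrate by parts 1 time.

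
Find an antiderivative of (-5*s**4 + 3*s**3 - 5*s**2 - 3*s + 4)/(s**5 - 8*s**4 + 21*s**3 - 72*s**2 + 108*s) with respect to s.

log(s)/27 - 3013*log(s - 6)/540 + 3*log(s - 2)/4 - 14*log(s**2 + 9)/135 - 226*atan(s/3)/135 + C

Factor the denominator: s*(s - 6)*(s - 2)*(s**2 + 9).
Partial-fraction decomposition: -2*(14*s + 339)/(135*(s**2 + 9)) + 3/(4*(s - 2)) - 3013/(540*(s - 6)) + 1/(27*s).
Integrate each term; A/(s−a) gives A·log|s−a|; the (Bs+D)/(s²+p²) term gives a log and an atan.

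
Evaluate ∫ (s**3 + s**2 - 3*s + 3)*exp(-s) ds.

(-s**3 - 4*s**2 - 5*s - 8)*exp(-s) + C

Use integration by parts with u = s**3 + s**2 - 3*s + 3, dv = exp(-s) ds, so v = -exp(-s).
Apply parts 3 times (tabular method): alternate signs, differentiate u down to 0, integrate dv up.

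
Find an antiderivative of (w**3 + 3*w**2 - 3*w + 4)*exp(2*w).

Use integration by parts with u = w**3 + 3*w**2 - 3*w + 4, dv = exp(2*w) dw, so v = exp(2*w)/2.
Apply parts 3 times (tabular method): alternate signs, differentiate u down to 0, integrate dv up.

(4*w**3 + 6*w**2 - 18*w + 25)*exp(2*w)/8 + C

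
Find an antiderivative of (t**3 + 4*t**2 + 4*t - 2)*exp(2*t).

Use integration by parts with u = t**3 + 4*t**2 + 4*t - 2, dv = exp(2*t) dt, so v = exp(2*t)/2.
Apply parts 3 times (tabular method): alternate signs, differentiate u down to 0, integrate dv up.

(4*t**3 + 10*t**2 + 6*t - 11)*exp(2*t)/8 + C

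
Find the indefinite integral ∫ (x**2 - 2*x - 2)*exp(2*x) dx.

(2*x**2 - 6*x - 1)*exp(2*x)/4 + C

Use integration by parts with u = x**2 - 2*x - 2, dv = exp(2*x) dx, so v = exp(2*x)/2.
Apply parts 2 times (tabular method): alternate signs, differentiate u down to 0, integrate dv up.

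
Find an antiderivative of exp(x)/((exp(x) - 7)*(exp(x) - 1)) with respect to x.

Let u = e^x, du = e^x dx.
The integral becomes ∫ du/((u-1)(u-7)); decompose into partial fractions.

log(exp(x) - 7)/6 - log(exp(x) - 1)/6 + C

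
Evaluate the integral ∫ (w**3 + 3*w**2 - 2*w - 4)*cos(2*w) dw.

Use integration by parts with u = w**3 + 3*w**2 - 2*w - 4, dv = cos(2*w) dw, so v = sin(2*w)/2.
Apply parts 3 times (tabular method): alternate signs, differentiate u down to 0, integrate dv up.

w**3*sin(2*w)/2 + 3*w**2*sin(2*w)/2 + 3*w**2*cos(2*w)/4 - 7*w*sin(2*w)/4 + 3*w*cos(2*w)/2 - 11*sin(2*w)/4 - 7*cos(2*w)/8 + C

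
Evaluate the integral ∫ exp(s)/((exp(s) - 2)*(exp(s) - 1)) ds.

Let u = e^s, du = e^s ds.
The integral becomes ∫ du/((u-2)(u-1)); decompose into partial fractions.

log(exp(s) - 2) - log(exp(s) - 1) + C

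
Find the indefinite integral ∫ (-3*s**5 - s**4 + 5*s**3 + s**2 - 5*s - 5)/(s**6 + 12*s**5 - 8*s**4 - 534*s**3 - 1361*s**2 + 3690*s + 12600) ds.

Factor the denominator: (s - 6)*(s - 3)*(s + 4)*(s + 5)**2*(s + 7).
Partial-fraction decomposition: -446/(15*(s + 7)) + 117305/(7744*(s + 5)) - 4085/(88*(s + 5)**2) + 361/(30*(s + 4)) + 49/(960*(s - 3)) - 1811/(3630*(s - 6)).
Integrate each term; A/(s−a) gives A·log|s−a|; A/(s−a)² gives −A/(s−a).

-1811*log(s - 6)/3630 + 49*log(s - 3)/960 + 361*log(s + 4)/30 + 117305*log(s + 5)/7744 - 446*log(s + 7)/15 + 4085/(88*s + 440) + C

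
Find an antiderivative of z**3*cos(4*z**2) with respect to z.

z**2*sin(4*z**2)/8 + cos(4*z**2)/32 + C

Let u = z², du = 2z dz; rewrite as (1/2)∫ u^1·cos(4u) du.
Now integrate by parts 1 time.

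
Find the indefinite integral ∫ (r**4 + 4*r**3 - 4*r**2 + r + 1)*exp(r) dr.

Use integration by parts with u = r**4 + 4*r**3 - 4*r**2 + r + 1, dv = exp(r) dr, so v = exp(r).
Apply parts 4 times (tabular method): alternate signs, differentiate u down to 0, integrate dv up.

(r**4 - 4*r**2 + 9*r - 8)*exp(r) + C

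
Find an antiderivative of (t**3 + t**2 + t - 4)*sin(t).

Use integration by parts with u = t**3 + t**2 + t - 4, dv = sin(t) dt, so v = -cos(t).
Apply parts 3 times (tabular method): alternate signs, differentiate u down to 0, integrate dv up.

-t**3*cos(t) + 3*t**2*sin(t) - t**2*cos(t) + 2*t*sin(t) + 5*t*cos(t) - 5*sin(t) + 6*cos(t) + C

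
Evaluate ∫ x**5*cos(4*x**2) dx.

Let u = x², du = 2x dx; rewrite as (1/2)∫ u^2·cos(4u) du.
Now integrate by parts 2 times.

x**4*sin(4*x**2)/8 + x**2*cos(4*x**2)/16 - sin(4*x**2)/64 + C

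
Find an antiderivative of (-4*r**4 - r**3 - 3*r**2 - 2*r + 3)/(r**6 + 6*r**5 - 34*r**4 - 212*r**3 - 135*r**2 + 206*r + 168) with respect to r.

-5517*log(r - 6)/31850 + 7*log(r - 1)/800 + 59*log(r + 1)/882 - 997*log(r + 4)/1350 + 9391*log(r + 7)/11232 + 1/(252*r + 252) + C

Factor the denominator: (r - 6)*(r - 1)*(r + 1)**2*(r + 4)*(r + 7).
Partial-fraction decomposition: 9391/(11232*(r + 7)) - 997/(1350*(r + 4)) + 59/(882*(r + 1)) - 1/(252*(r + 1)**2) + 7/(800*(r - 1)) - 5517/(31850*(r - 6)).
Integrate each term; A/(r−a) gives A·log|r−a|; A/(r−a)² gives −A/(r−a).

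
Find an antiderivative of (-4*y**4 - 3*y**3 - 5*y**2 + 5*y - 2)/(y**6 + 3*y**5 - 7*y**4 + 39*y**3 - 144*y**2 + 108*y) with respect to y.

-log(y)/54 - 25*log(y - 2)/52 + 9*log(y - 1)/70 + 1187*log(y + 6)/3780 + 199*log(y**2 + 9)/7020 - 1501*atan(y/3)/3510 + C

Factor the denominator: y*(y - 2)*(y - 1)*(y + 6)*(y**2 + 9).
Partial-fraction decomposition: (199*y - 4503)/(3510*(y**2 + 9)) + 1187/(3780*(y + 6)) + 9/(70*(y - 1)) - 25/(52*(y - 2)) - 1/(54*y).
Integrate each term; A/(y−a) gives A·log|y−a|; the (By+D)/(y²+p²) term gives a log and an atan.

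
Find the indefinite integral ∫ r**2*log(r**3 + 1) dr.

r**3*log(r**3 + 1)/3 - r**3/3 + log(r**3 + 1)/3 + C

Let u = r**3 + 1, so du = (3*r**2) dr.
The integral becomes (1/3)·∫ log(u) du; integrate by parts with u′=log(u), dv′=du.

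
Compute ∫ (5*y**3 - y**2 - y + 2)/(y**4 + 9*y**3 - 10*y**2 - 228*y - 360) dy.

Factor the denominator: (y - 5)*(y + 2)*(y + 6)**2.
Partial-fraction decomposition: 953/(242*(y + 6)) - 277/(11*(y + 6)**2) + 5/(14*(y + 2)) + 597/(847*(y - 5)).
Integrate each term; A/(y−a) gives A·log|y−a|; A/(y−a)² gives −A/(y−a).

597*log(y - 5)/847 + 5*log(y + 2)/14 + 953*log(y + 6)/242 + 277/(11*y + 66) + C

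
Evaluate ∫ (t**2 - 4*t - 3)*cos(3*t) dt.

t**2*sin(3*t)/3 - 4*t*sin(3*t)/3 + 2*t*cos(3*t)/9 - 29*sin(3*t)/27 - 4*cos(3*t)/9 + C

Use integration by parts with u = t**2 - 4*t - 3, dv = cos(3*t) dt, so v = sin(3*t)/3.
Apply parts 2 times (tabular method): alternate signs, differentiate u down to 0, integrate dv up.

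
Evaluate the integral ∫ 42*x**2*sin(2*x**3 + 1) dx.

Let u = 2*x**3 + 1, so du = (6*x**2) dx.
Rewriting, the integral becomes 7·∫ sin(u) du = 7·-cos(u).
Substituting back, u = 2*x**3 + 1.

-7*cos(2*x**3 + 1) + C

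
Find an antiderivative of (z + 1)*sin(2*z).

-z*cos(2*z)/2 + sin(2*z)/4 - cos(2*z)/2 + C

Use integration by parts with u = z + 1, dv = sin(2*z) dz, so v = -cos(2*z)/2.
Apply parts 1 times (tabular method): alternate signs, differentiate u down to 0, integrate dv up.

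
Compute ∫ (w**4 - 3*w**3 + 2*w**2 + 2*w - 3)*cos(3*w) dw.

Use integration by parts with u = w**4 - 3*w**3 + 2*w**2 + 2*w - 3, dv = cos(3*w) dw, so v = sin(3*w)/3.
Apply parts 4 times (tabular method): alternate signs, differentiate u down to 0, integrate dv up.

w**4*sin(3*w)/3 - w**3*sin(3*w) + 4*w**3*cos(3*w)/9 + 2*w**2*sin(3*w)/9 - w**2*cos(3*w) + 4*w*sin(3*w)/3 + 4*w*cos(3*w)/27 - 85*sin(3*w)/81 + 4*cos(3*w)/9 + C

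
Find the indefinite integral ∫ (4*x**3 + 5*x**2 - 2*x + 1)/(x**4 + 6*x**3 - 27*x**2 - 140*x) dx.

Factor the denominator: x*(x - 5)*(x + 4)*(x + 7).
Partial-fraction decomposition: 278/(63*(x + 7)) - 167/(108*(x + 4)) + 154/(135*(x - 5)) - 1/(140*x).
Integrate each term: A/(x−a) contributes A·log|x−a|.

-log(x)/140 + 154*log(x - 5)/135 - 167*log(x + 4)/108 + 278*log(x + 7)/63 + C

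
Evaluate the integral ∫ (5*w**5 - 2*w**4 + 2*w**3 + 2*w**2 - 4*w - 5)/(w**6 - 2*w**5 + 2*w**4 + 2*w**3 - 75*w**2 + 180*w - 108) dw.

10038*log(w - 2)/4225 - log(w - 1)/20 + 703*log(w + 3)/900 + 28793*log(w**2 + 9)/30420 + 17761*atan(w/3)/15210 - 139/(65*w - 130) + C

Factor the denominator: (w - 2)**2*(w - 1)*(w + 3)*(w**2 + 9).
Partial-fraction decomposition: (28793*w + 53283)/(15210*(w**2 + 9)) + 703/(900*(w + 3)) - 1/(20*(w - 1)) + 10038/(4225*(w - 2)) + 139/(65*(w - 2)**2).
Integrate each term; A/(w−a) gives A·log|w−a|; the (Bw+D)/(w²+p²) term gives a log and an atan.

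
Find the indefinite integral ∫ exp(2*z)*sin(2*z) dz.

Let I denote the integral. Integrate by parts with u = sin(2*z), dv = exp(2*z) dz, so v = exp(2*z)/2: I = exp(2*z)*sin(2*z)/2 − ∫ exp(2*z)*cos(2*z) dz.
Apply parts again with u = cos(2*z), dv = exp(2*z) dz: ∫ exp(2*z)*cos(2*z) dz = exp(2*z)*cos(2*z)/2 + I. Substituting back brings back I: I = exp(2*z)*sin(2*z)/2 - exp(2*z)*cos(2*z)/2 − I.
Solving for I: (1 + 1)·I equals the remaining terms, so I = (1/2)·(exp(2*z)*sin(2*z)/2 - exp(2*z)*cos(2*z)/2).

exp(2*z)*sin(2*z)/4 - exp(2*z)*cos(2*z)/4 + C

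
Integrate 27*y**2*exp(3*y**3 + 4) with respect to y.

3*exp(3*y**3 + 4) + C

Let u = 3*y**3 + 4, so du = (9*y**2) dy.
Rewriting, the integral becomes 3·∫ e^u du = 3·e^u.
Substituting back, u = 3*y**3 + 4.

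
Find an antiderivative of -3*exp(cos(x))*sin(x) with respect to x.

Let u = cos(x), so du = (-sin(x)) dx.
Rewriting, the integral becomes 3·∫ e^u du = 3·e^u.
Substituting back, u = cos(x).

3*exp(cos(x)) + C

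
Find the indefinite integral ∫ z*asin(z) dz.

z**2*asin(z)/2 + z*sqrt(-z**2 + 1)/4 - asin(z)/4 + C

Use integration by parts with u = arcsin(z), dv = z dz.
Then du = 1/sqrt(-z**2 + 1) dz.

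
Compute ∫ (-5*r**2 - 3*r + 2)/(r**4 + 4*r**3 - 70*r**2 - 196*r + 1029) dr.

Factor the denominator: (r - 7)*(r - 3)*(r + 7)**2.
Partial-fraction decomposition: 1013/(4900*(r + 7)) - 111/(70*(r + 7)**2) + 13/(100*(r - 3)) - 33/(98*(r - 7)).
Integrate each term; A/(r−a) gives A·log|r−a|; A/(r−a)² gives −A/(r−a).

-33*log(r - 7)/98 + 13*log(r - 3)/100 + 1013*log(r + 7)/4900 + 111/(70*r + 490) + C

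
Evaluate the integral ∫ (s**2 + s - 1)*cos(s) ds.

s**2*sin(s) + s*sin(s) + 2*s*cos(s) - 3*sin(s) + cos(s) + C

Use integration by parts with u = s**2 + s - 1, dv = cos(s) ds, so v = sin(s).
Apply parts 2 times (tabular method): alternate signs, differentiate u down to 0, integrate dv up.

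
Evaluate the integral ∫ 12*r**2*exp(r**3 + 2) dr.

Let u = r**3 + 2, so du = (3*r**2) dr.
Rewriting, the integral becomes 4·∫ e^u du = 4·e^u.
Substituting back, u = r**3 + 2.

4*exp(r**3 + 2) + C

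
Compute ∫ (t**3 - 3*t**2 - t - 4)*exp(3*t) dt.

Use integration by parts with u = t**3 - 3*t**2 - t - 4, dv = exp(3*t) dt, so v = exp(3*t)/3.
Apply parts 3 times (tabular method): alternate signs, differentiate u down to 0, integrate dv up.

(9*t**3 - 36*t**2 + 15*t - 41)*exp(3*t)/27 + C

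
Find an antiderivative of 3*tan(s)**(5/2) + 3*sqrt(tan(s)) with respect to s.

Let u = tan(s), so du = (tan(s)**2 + 1) ds.
Rewriting, the integral becomes 3·∫ √u du = 3·(2/3)u^(3/2).
Substituting back, u = tan(s).

2*tan(s)**(3/2) + C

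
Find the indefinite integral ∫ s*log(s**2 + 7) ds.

Let u = s**2 + 7, so du = (2*s) ds.
The integral becomes (1/2)·∫ log(u) du; integrate by parts with u′=log(u), dv′=du.

s**2*log(s**2 + 7)/2 - s**2/2 + 7*log(s**2 + 7)/2 + C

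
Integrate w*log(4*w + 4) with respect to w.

Use integration by parts with u = log(4*w + 4), dv = w dw.
Then du = 4/(4*w + 4) dw and v = w**2/2.

w**2*log(4*w + 4)/2 - w**2/4 + w/2 - log(w + 1)/2 + C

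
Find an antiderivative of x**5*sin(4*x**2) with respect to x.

Let u = x², du = 2x dx; rewrite as (1/2)∫ u^2·sin(4u) du.
Now integrate by parts 2 times.

-x**4*cos(4*x**2)/8 + x**2*sin(4*x**2)/16 + cos(4*x**2)/64 + C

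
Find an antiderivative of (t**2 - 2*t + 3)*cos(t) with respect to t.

t**2*sin(t) - 2*t*sin(t) + 2*t*cos(t) + sin(t) - 2*cos(t) + C

Use integration by parts with u = t**2 - 2*t + 3, dv = cos(t) dt, so v = sin(t).
Apply parts 2 times (tabular method): alternate signs, differentiate u down to 0, integrate dv up.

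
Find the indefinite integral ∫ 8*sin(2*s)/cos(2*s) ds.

-4*log(cos(2*s)) + C

Let u = cos(2*s), so du = (-2*sin(2*s)) ds.
Rewriting, the integral becomes -4·∫ 1/u du = -4·log(u).
Substituting back, u = cos(2*s).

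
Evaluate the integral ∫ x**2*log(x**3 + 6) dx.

Let u = x**3 + 6, so du = (3*x**2) dx.
The integral becomes (1/3)·∫ log(u) du; integrate by parts with u′=log(u), dv′=du.

x**3*log(x**3 + 6)/3 - x**3/3 + 2*log(x**3 + 6) + C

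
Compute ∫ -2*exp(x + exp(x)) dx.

-2*exp(exp(x)) + C

Let u = exp(x), so du = (exp(x)) dx.
Rewriting, the integral becomes -2·∫ e^u du = -2·e^u.
Substituting back, u = exp(x).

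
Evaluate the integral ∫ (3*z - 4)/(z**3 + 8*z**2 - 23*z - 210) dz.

log(z - 5)/12 + 2*log(z + 6) - 25*log(z + 7)/12 + C

Factor the denominator: (z - 5)*(z + 6)*(z + 7).
Partial-fraction decomposition: -25/(12*(z + 7)) + 2/(z + 6) + 1/(12*(z - 5)).
Integrate each term: A/(z−a) contributes A·log|z−a|.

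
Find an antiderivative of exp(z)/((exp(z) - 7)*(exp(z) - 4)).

Let u = e^z, du = e^z dz.
The integral becomes ∫ du/((u-4)(u-7)); decompose into partial fractions.

log(exp(z) - 7)/3 - log(exp(z) - 4)/3 + C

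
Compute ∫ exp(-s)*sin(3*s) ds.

Let I denote the integral. Integrate by parts with u = sin(3*s), dv = exp(-s) ds, so v = -exp(-s): I = -exp(-s)*sin(3*s) + 3·∫ exp(-s)*cos(3*s) ds.
Apply parts again with u = cos(3*s), dv = exp(-s) ds: ∫ exp(-s)*cos(3*s) ds = -exp(-s)*cos(3*s) − 3·I. Substituting back brings back I: I = -exp(-s)*sin(3*s) - 3*exp(-s)*cos(3*s) − 9·I.
Solving for I: (1 + 9)·I equals the remaining terms, so I = (1/10)·(-exp(-s)*sin(3*s) - 3*exp(-s)*cos(3*s)).

-exp(-s)*sin(3*s)/10 - 3*exp(-s)*cos(3*s)/10 + C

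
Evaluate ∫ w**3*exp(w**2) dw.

(w**2 - 1)*exp(w**2)/2 + C

Let u = w², du = 2w dw; rewrite as (1/2)∫ u^1·exp(1u) du.
Now integrate by parts 1 time.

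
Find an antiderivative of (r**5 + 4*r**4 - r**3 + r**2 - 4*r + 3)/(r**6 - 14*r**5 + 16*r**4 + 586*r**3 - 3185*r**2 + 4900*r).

Factor the denominator: r*(r - 7)*(r - 5)**2*(r - 4)*(r + 7).
Partial-fraction decomposition: 565/(12936*(r + 7)) - 1987/(132*(r - 4)) - 3707/(600*(r - 5)) - 459/(10*(r - 5)**2) + 6523/(294*(r - 7)) + 3/(4900*r).
Integrate each term; A/(r−a) gives A·log|r−a|; A/(r−a)² gives −A/(r−a).

3*log(r)/4900 + 6523*log(r - 7)/294 - 3707*log(r - 5)/600 - 1987*log(r - 4)/132 + 565*log(r + 7)/12936 + 459/(10*r - 50) + C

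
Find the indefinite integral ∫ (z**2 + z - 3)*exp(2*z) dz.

(z**2 - 3)*exp(2*z)/2 + C

Use integration by parts with u = z**2 + z - 3, dv = exp(2*z) dz, so v = exp(2*z)/2.
Apply parts 2 times (tabular method): alternate signs, differentiate u down to 0, integrate dv up.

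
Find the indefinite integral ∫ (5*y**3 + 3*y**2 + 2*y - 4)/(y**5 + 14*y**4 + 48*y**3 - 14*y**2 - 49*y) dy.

4*log(y)/49 + 3*log(y - 1)/64 - log(y + 1)/9 - 491*log(y + 7)/28224 - 793/(168*y + 1176) + C

Factor the denominator: y*(y - 1)*(y + 1)*(y + 7)**2.
Partial-fraction decomposition: -491/(28224*(y + 7)) + 793/(168*(y + 7)**2) - 1/(9*(y + 1)) + 3/(64*(y - 1)) + 4/(49*y).
Integrate each term; A/(y−a) gives A·log|y−a|; A/(y−a)² gives −A/(y−a).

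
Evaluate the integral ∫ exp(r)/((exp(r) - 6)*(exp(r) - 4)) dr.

log(exp(r) - 6)/2 - log(exp(r) - 4)/2 + C

Let u = e^r, du = e^r dr.
The integral becomes ∫ du/((u-4)(u-6)); decompose into partial fractions.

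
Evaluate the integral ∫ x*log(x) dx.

Use integration by parts with u = log(x), dv = x dx.
Then du = 1/x dx and v = x**2/2.

x**2*log(x)/2 - x**2/4 + C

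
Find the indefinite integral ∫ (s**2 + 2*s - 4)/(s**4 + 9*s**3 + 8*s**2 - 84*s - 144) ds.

11*log(s - 3)/315 + log(s + 2)/10 + log(s + 4)/7 - 5*log(s + 6)/18 + C

Factor the denominator: (s - 3)*(s + 2)*(s + 4)*(s + 6).
Partial-fraction decomposition: -5/(18*(s + 6)) + 1/(7*(s + 4)) + 1/(10*(s + 2)) + 11/(315*(s - 3)).
Integrate each term: A/(s−a) contributes A·log|s−a|.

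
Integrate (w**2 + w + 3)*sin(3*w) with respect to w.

Use integration by parts with u = w**2 + w + 3, dv = sin(3*w) dw, so v = -cos(3*w)/3.
Apply parts 2 times (tabular method): alternate signs, differentiate u down to 0, integrate dv up.

-w**2*cos(3*w)/3 + 2*w*sin(3*w)/9 - w*cos(3*w)/3 + sin(3*w)/9 - 25*cos(3*w)/27 + C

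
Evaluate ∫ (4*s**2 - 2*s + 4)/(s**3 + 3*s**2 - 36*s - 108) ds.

Factor the denominator: (s - 6)*(s + 3)*(s + 6).
Partial-fraction decomposition: 40/(9*(s + 6)) - 46/(27*(s + 3)) + 34/(27*(s - 6)).
Integrate each term: A/(s−a) contributes A·log|s−a|.

34*log(s - 6)/27 - 46*log(s + 3)/27 + 40*log(s + 6)/9 + C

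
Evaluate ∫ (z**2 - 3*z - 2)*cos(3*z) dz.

z**2*sin(3*z)/3 - z*sin(3*z) + 2*z*cos(3*z)/9 - 20*sin(3*z)/27 - cos(3*z)/3 + C

Use integration by parts with u = z**2 - 3*z - 2, dv = cos(3*z) dz, so v = sin(3*z)/3.
Apply parts 2 times (tabular method): alternate signs, differentiate u down to 0, integrate dv up.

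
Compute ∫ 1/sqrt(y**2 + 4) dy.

Substitute y = 2·tan(θ), so dy = 2·sec(θ)^2 dθ and the radical becomes sqrt(y**2 + 4) = 2·sec(θ) by the Pythagorean identity.
Integrate the resulting trig expression in θ, then back-substitute tan(θ) = y/2, sec(θ) = sqrt(y**2 + 4)/2 (absorbing any constant into C).

log(y + sqrt(y**2 + 4)) + C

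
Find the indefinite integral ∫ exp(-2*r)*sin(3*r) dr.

Let I denote the integral. Integrate by parts with u = sin(3*r), dv = exp(-2*r) dr, so v = -exp(-2*r)/2: I = -exp(-2*r)*sin(3*r)/2 + (3/2)·∫ exp(-2*r)*cos(3*r) dr.
Apply parts again with u = cos(3*r), dv = exp(-2*r) dr: ∫ exp(-2*r)*cos(3*r) dr = -exp(-2*r)*cos(3*r)/2 − (3/2)·I. Substituting back brings back I: I = -exp(-2*r)*sin(3*r)/2 - 3*exp(-2*r)*cos(3*r)/4 − (9/4)·I.
Solving for I: (1 + 9/4)·I equals the remaining terms, so I = (4/13)·(-exp(-2*r)*sin(3*r)/2 - 3*exp(-2*r)*cos(3*r)/4).

-2*exp(-2*r)*sin(3*r)/13 - 3*exp(-2*r)*cos(3*r)/13 + C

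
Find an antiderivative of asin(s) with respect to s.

Use integration by parts with u = arcsin(s), dv = ds.
Then du = 1/sqrt(-s**2 + 1) ds.

s*asin(s) + sqrt(-s**2 + 1) + C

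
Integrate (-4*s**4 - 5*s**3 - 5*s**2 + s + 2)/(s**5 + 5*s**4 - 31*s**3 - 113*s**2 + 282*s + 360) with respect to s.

Factor the denominator: (s - 4)*(s - 3)*(s + 1)*(s + 5)*(s + 6).
Partial-fraction decomposition: -2144/(225*(s + 6)) + 2003/(288*(s + 5)) - 3/(400*(s + 1)) + 499/(288*(s - 3)) - 709/(225*(s - 4)).
Integrate each term: A/(s−a) contributes A·log|s−a|.

-709*log(s - 4)/225 + 499*log(s - 3)/288 - 3*log(s + 1)/400 + 2003*log(s + 5)/288 - 2144*log(s + 6)/225 + C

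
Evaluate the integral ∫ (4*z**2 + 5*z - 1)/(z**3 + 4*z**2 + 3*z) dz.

-log(z)/3 + log(z + 1) + 10*log(z + 3)/3 + C

Factor the denominator: z*(z + 1)*(z + 3).
Partial-fraction decomposition: 10/(3*(z + 3)) + 1/(z + 1) - 1/(3*z).
Integrate each term: A/(z−a) contributes A·log|z−a|.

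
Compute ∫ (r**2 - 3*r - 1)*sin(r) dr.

-r**2*cos(r) + 2*r*sin(r) + 3*r*cos(r) - 3*sin(r) + 3*cos(r) + C

Use integration by parts with u = r**2 - 3*r - 1, dv = sin(r) dr, so v = -cos(r).
Apply parts 2 times (tabular method): alternate signs, differentiate u down to 0, integrate dv up.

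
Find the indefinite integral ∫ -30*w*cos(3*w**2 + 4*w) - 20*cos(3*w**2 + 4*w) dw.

Let u = 3*w**2 + 4*w, so du = (6*w + 4) dw.
Rewriting, the integral becomes -5·∫ cos(u) du = -5·sin(u).
Substituting back, u = 3*w**2 + 4*w.

-5*sin(3*w**2 + 4*w) + C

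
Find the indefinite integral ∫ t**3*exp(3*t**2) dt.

(3*t**2 - 1)*exp(3*t**2)/18 + C

Let u = t², du = 2t dt; rewrite as (1/2)∫ u^1·exp(3u) du.
Now integrate by parts 1 time.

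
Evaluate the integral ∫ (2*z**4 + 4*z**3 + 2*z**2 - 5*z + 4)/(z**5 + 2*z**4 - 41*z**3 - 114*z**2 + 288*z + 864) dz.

Factor the denominator: (z - 6)*(z - 3)*(z + 3)*(z + 4)**2.
Partial-fraction decomposition: -1637/(2450*(z + 4)) - 156/(35*(z + 4)**2) + 91/(54*(z + 3)) - 277/(882*(z - 3)) + 1751/(1350*(z - 6)).
Integrate each term; A/(z−a) gives A·log|z−a|; A/(z−a)² gives −A/(z−a).

1751*log(z - 6)/1350 - 277*log(z - 3)/882 + 91*log(z + 3)/54 - 1637*log(z + 4)/2450 + 156/(35*z + 140) + C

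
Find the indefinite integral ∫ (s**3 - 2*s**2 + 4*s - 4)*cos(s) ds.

Use integration by parts with u = s**3 - 2*s**2 + 4*s - 4, dv = cos(s) ds, so v = sin(s).
Apply parts 3 times (tabular method): alternate signs, differentiate u down to 0, integrate dv up.

s**3*sin(s) - 2*s**2*sin(s) + 3*s**2*cos(s) - 2*s*sin(s) - 4*s*cos(s) - 2*cos(s) + C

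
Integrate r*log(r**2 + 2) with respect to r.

r**2*log(r**2 + 2)/2 - r**2/2 + log(r**2 + 2) + C

Let u = r**2 + 2, so du = (2*r) dr.
The integral becomes (1/2)·∫ log(u) du; integrate by parts with u′=log(u), dv′=du.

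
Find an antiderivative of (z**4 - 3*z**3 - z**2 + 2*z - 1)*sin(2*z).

Use integration by parts with u = z**4 - 3*z**3 - z**2 + 2*z - 1, dv = sin(2*z) dz, so v = -cos(2*z)/2.
Apply parts 4 times (tabular method): alternate signs, differentiate u down to 0, integrate dv up.

-z**4*cos(2*z)/2 + z**3*sin(2*z) + 3*z**3*cos(2*z)/2 - 9*z**2*sin(2*z)/4 + 2*z**2*cos(2*z) - 2*z*sin(2*z) - 13*z*cos(2*z)/4 + 13*sin(2*z)/8 - cos(2*z)/2 + C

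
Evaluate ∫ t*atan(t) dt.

Use integration by parts with u = arctan(t), dv = t dt.
Then du = 1/(t**2 + 1) dt.

t**2*atan(t)/2 - t/2 + atan(t)/2 + C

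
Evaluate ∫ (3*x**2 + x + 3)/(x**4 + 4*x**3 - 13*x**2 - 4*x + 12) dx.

Factor the denominator: (x - 2)*(x - 1)*(x + 1)*(x + 6).
Partial-fraction decomposition: -3/(8*(x + 6)) + 1/(6*(x + 1)) - 1/(2*(x - 1)) + 17/(24*(x - 2)).
Integrate each term: A/(x−a) contributes A·log|x−a|.

17*log(x - 2)/24 - log(x - 1)/2 + log(x + 1)/6 - 3*log(x + 6)/8 + C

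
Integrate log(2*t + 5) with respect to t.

t*log(2*t + 5) - t + 5*log(2*t + 5)/2 + C

Use integration by parts with u = log(2*t + 5), dv = dt.
Then du = 2/(2*t + 5) dt and v = t.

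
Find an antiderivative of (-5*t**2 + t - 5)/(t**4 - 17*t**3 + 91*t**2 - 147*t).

5*log(t)/147 + 741*log(t - 7)/784 - 47*log(t - 3)/48 + 243/(28*t - 196) + C

Factor the denominator: t*(t - 7)**2*(t - 3).
Partial-fraction decomposition: -47/(48*(t - 3)) + 741/(784*(t - 7)) - 243/(28*(t - 7)**2) + 5/(147*t).
Integrate each term; A/(t−a) gives A·log|t−a|; A/(t−a)² gives −A/(t−a).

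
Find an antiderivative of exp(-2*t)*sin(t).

Let I denote the integral. Integrate by parts with u = sin(t), dv = exp(-2*t) dt, so v = -exp(-2*t)/2: I = -exp(-2*t)*sin(t)/2 + (1/2)·∫ exp(-2*t)*cos(t) dt.
Apply parts again with u = cos(t), dv = exp(-2*t) dt: ∫ exp(-2*t)*cos(t) dt = -exp(-2*t)*cos(t)/2 − (1/2)·I. Substituting back brings back I: I = -exp(-2*t)*sin(t)/2 - exp(-2*t)*cos(t)/4 − (1/4)·I.
Solving for I: (1 + 1/4)·I equals the remaining terms, so I = (4/5)·(-exp(-2*t)*sin(t)/2 - exp(-2*t)*cos(t)/4).

-2*exp(-2*t)*sin(t)/5 - exp(-2*t)*cos(t)/5 + C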